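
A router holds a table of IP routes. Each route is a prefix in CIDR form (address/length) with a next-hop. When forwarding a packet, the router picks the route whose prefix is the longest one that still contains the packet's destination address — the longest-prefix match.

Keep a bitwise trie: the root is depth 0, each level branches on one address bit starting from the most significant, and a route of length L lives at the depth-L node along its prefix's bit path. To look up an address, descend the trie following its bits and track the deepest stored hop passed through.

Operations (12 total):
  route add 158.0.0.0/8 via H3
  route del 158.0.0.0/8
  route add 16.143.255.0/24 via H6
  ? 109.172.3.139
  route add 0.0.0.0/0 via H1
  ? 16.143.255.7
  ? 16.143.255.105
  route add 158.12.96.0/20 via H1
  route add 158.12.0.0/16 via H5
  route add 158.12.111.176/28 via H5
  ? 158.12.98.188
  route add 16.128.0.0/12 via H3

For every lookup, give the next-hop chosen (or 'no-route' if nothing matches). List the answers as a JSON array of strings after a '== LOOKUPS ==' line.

Trace:
  add 158.0.0.0/8 -> H3 at depth 8
  del 158.0.0.0/8 (clear depth 8)
  add 16.143.255.0/24 -> H6 at depth 24
  Q 109.172.3.139: descend 0 ; hops seen [∅] ; pick no-route
  add 0.0.0.0/0 -> H1 at depth 0
  Q 16.143.255.7: descend 000100001000111111111111 ; hops seen [H1,H6] ; pick H6
  Q 16.143.255.105: descend 000100001000111111111111 ; hops seen [H1,H6] ; pick H6
  add 158.12.96.0/20 -> H1 at depth 20
  add 158.12.0.0/16 -> H5 at depth 16
  add 158.12.111.176/28 -> H5 at depth 28
  Q 158.12.98.188: descend 10011110000011000110 ; hops seen [H1,H5,H1] ; pick H1
  add 16.128.0.0/12 -> H3 at depth 12

== LOOKUPS ==
["no-route","H6","H6","H1"]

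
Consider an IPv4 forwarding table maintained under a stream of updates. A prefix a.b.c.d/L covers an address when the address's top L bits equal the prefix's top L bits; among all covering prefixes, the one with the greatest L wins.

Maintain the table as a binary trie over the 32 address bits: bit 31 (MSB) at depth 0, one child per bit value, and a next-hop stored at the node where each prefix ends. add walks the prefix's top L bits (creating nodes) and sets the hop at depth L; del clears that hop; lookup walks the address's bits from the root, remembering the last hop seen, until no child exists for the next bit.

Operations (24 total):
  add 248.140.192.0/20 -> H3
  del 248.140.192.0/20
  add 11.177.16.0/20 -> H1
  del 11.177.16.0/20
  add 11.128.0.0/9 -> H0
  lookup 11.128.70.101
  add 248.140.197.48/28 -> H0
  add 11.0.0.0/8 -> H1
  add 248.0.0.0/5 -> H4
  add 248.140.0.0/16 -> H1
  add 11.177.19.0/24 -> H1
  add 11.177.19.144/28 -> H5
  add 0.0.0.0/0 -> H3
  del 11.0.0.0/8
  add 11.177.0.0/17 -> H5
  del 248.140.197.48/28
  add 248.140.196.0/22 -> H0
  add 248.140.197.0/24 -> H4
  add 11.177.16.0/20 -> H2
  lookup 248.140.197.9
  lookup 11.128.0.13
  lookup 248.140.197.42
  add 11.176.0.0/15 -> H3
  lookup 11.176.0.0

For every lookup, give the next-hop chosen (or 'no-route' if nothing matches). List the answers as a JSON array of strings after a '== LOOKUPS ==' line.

Process each operation:
  + 248.140.192.0/20 (H3) depth=20
  - 248.140.192.0/20 clear@20
  + 11.177.16.0/20 (H1) depth=20
  - 11.177.16.0/20 clear@20
  + 11.128.0.0/9 (H0) depth=9
  ? 11.128.70.101  path d0:-→d1:-→d2:-→d3:-→d4:-→d5:-→d6:-→d7:-→d8:-→d9:H0→d10:-  best=H0
  + 248.140.197.48/28 (H0) depth=28
  + 11.0.0.0/8 (H1) depth=8
  + 248.0.0.0/5 (H4) depth=5
  + 248.140.0.0/16 (H1) depth=16
  + 11.177.19.0/24 (H1) depth=24
  + 11.177.19.144/28 (H5) depth=28
  + 0.0.0.0/0 (H3) depth=0
  - 11.0.0.0/8 clear@8
  + 11.177.0.0/17 (H5) depth=17
  - 248.140.197.48/28 clear@28
  + 248.140.196.0/22 (H0) depth=22
  + 248.140.197.0/24 (H4) depth=24
  + 11.177.16.0/20 (H2) depth=20
  ? 248.140.197.9  path d0:H3→d1:-→d2:-→d3:-→d4:-→d5:H4→d6:-→d7:-→d8:-→d9:-→d10:-→d11:-→d12:-→d13:-→d14:-→d15:-→d16:H1→d17:-→d18:-→d19:-→d20:-→d21:-→d22:H0→d23:-→d24:H4→d25:-→d26:-  best=H4
  ? 11.128.0.13  path d0:H3→d1:-→d2:-→d3:-→d4:-→d5:-→d6:-→d7:-→d8:-→d9:H0→d10:-  best=H0
  ? 248.140.197.42  path d0:H3→d1:-→d2:-→d3:-→d4:-→d5:H4→d6:-→d7:-→d8:-→d9:-→d10:-→d11:-→d12:-→d13:-→d14:-→d15:-→d16:H1→d17:-→d18:-→d19:-→d20:-→d21:-→d22:H0→d23:-→d24:H4→d25:-→d26:-→d27:-  best=H4
  + 11.176.0.0/15 (H3) depth=15
  ? 11.176.0.0  path d0:H3→d1:-→d2:-→d3:-→d4:-→d5:-→d6:-→d7:-→d8:-→d9:H0→d10:-→d11:-→d12:-→d13:-→d14:-→d15:H3  best=H3

== LOOKUPS ==
["H0","H4","H0","H4","H3"]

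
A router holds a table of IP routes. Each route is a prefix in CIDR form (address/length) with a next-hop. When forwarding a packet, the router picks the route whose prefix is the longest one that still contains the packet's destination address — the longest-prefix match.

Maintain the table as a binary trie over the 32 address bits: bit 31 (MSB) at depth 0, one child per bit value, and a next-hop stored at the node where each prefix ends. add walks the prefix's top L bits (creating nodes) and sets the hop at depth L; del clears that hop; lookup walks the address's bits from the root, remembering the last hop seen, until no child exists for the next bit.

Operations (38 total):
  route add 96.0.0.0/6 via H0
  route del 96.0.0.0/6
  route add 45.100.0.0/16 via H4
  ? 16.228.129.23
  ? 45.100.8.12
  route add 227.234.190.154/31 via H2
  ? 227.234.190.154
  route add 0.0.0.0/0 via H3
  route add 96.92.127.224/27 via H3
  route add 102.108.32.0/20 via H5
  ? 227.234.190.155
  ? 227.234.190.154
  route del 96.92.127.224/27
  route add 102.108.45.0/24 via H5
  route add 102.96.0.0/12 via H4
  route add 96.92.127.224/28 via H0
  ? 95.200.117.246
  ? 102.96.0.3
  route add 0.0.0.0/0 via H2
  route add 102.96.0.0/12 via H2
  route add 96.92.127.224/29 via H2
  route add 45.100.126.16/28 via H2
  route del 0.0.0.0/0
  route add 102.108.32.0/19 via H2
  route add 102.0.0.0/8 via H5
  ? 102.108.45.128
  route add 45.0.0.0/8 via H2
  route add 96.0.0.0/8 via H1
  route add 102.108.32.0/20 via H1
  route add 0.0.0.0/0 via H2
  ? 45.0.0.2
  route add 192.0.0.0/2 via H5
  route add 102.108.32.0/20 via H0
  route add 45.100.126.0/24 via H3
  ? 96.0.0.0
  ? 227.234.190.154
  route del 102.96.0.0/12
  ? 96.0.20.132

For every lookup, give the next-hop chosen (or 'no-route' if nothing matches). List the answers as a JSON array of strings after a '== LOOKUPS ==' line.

Trace:
  + 96.0.0.0/6 (H0) depth=6
  del 96.0.0.0/6 (clear depth 6)
  + 45.100.0.0/16 (H4) depth=16
  ? 16.228.129.23  path d0:-→d1:-→d2:-  best=no-route
  ? 45.100.8.12  path d0:-→d1:-→d2:-→d3:-→d4:-→d5:-→d6:-→d7:-→d8:-→d9:-→d10:-→d11:-→d12:-→d13:-→d14:-→d15:-→d16:H4  best=H4
  + 227.234.190.154/31 (H2) depth=31
  ? 227.234.190.154  path d0:-→d1:-→d2:-→d3:-→d4:-→d5:-→d6:-→d7:-→d8:-→d9:-→d10:-→d11:-→d12:-→d13:-→d14:-→d15:-→d16:-→d17:-→d18:-→d19:-→d20:-→d21:-→d22:-→d23:-→d24:-→d25:-→d26:-→d27:-→d28:-→d29:-→d30:-→d31:H2  best=H2
  + 0.0.0.0/0 (H3) depth=0
  + 96.92.127.224/27 (H3) depth=27
  + 102.108.32.0/20 (H5) depth=20
  ? 227.234.190.155  path d0:H3→d1:-→d2:-→d3:-→d4:-→d5:-→d6:-→d7:-→d8:-→d9:-→d10:-→d11:-→d12:-→d13:-→d14:-→d15:-→d16:-→d17:-→d18:-→d19:-→d20:-→d21:-→d22:-→d23:-→d24:-→d25:-→d26:-→d27:-→d28:-→d29:-→d30:-→d31:H2  best=H2
  ? 227.234.190.154  path d0:H3→d1:-→d2:-→d3:-→d4:-→d5:-→d6:-→d7:-→d8:-→d9:-→d10:-→d11:-→d12:-→d13:-→d14:-→d15:-→d16:-→d17:-→d18:-→d19:-→d20:-→d21:-→d22:-→d23:-→d24:-→d25:-→d26:-→d27:-→d28:-→d29:-→d30:-→d31:H2  best=H2
  del 96.92.127.224/27 (clear depth 27)
  + 102.108.45.0/24 (H5) depth=24
  + 102.96.0.0/12 (H4) depth=12
  + 96.92.127.224/28 (H0) depth=28
  ? 95.200.117.246  path d0:H3→d1:-→d2:-  best=H3
  ? 102.96.0.3  path d0:H3→d1:-→d2:-→d3:-→d4:-→d5:-→d6:-→d7:-→d8:-→d9:-→d10:-→d11:-→d12:H4  best=H4
  + 0.0.0.0/0 (H2) depth=0
  + 102.96.0.0/12 (H2) depth=12
  + 96.92.127.224/29 (H2) depth=29
  + 45.100.126.16/28 (H2) depth=28
  del 0.0.0.0/0 (clear depth 0)
  + 102.108.32.0/19 (H2) depth=19
  + 102.0.0.0/8 (H5) depth=8
  ? 102.108.45.128  path d0:-→d1:-→d2:-→d3:-→d4:-→d5:-→d6:-→d7:-→d8:H5→d9:-→d10:-→d11:-→d12:H2→d13:-→d14:-→d15:-→d16:-→d17:-→d18:-→d19:H2→d20:H5→d21:-→d22:-→d23:-→d24:H5  best=H5
  + 45.0.0.0/8 (H2) depth=8
  + 96.0.0.0/8 (H1) depth=8
  + 102.108.32.0/20 (H1) depth=20
  + 0.0.0.0/0 (H2) depth=0
  ? 45.0.0.2  path d0:H2→d1:-→d2:-→d3:-→d4:-→d5:-→d6:-→d7:-→d8:H2→d9:-  best=H2
  + 192.0.0.0/2 (H5) depth=2
  + 102.108.32.0/20 (H0) depth=20
  + 45.100.126.0/24 (H3) depth=24
  ? 96.0.0.0  path d0:H2→d1:-→d2:-→d3:-→d4:-→d5:-→d6:-→d7:-→d8:H1→d9:-  best=H1
  ? 227.234.190.154  path d0:H2→d1:-→d2:H5→d3:-→d4:-→d5:-→d6:-→d7:-→d8:-→d9:-→d10:-→d11:-→d12:-→d13:-→d14:-→d15:-→d16:-→d17:-→d18:-→d19:-→d20:-→d21:-→d22:-→d23:-→d24:-→d25:-→d26:-→d27:-→d28:-→d29:-→d30:-→d31:H2  best=H2
  del 102.96.0.0/12 (clear depth 12)
  ? 96.0.20.132  path d0:H2→d1:-→d2:-→d3:-→d4:-→d5:-→d6:-→d7:-→d8:H1→d9:-  best=H1

== LOOKUPS ==
["no-route","H4","H2","H2","H2","H3","H4","H5","H2","H1","H2","H1"]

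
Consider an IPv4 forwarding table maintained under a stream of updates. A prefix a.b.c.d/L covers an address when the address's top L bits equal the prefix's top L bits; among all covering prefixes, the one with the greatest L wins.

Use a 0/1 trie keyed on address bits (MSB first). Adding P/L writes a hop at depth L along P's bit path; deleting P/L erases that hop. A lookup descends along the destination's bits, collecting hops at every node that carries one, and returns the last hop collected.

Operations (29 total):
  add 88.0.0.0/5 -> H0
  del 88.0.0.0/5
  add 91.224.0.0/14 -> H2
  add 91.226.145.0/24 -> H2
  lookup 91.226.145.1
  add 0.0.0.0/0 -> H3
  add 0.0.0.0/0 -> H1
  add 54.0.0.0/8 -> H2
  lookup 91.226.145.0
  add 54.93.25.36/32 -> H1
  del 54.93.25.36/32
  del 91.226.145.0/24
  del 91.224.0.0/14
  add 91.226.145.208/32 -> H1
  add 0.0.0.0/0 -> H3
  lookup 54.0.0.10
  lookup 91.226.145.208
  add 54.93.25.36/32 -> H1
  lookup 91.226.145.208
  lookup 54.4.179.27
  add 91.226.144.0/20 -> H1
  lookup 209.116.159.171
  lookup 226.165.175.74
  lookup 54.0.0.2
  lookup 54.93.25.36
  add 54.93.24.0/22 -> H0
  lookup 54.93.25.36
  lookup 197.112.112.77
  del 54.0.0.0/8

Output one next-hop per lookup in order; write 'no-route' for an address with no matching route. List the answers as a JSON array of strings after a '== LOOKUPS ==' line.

Trace:
  add 88.0.0.0/5 -> H0 at depth 5
  del 88.0.0.0/5 (clear depth 5)
  add 91.224.0.0/14 -> H2 at depth 14
  add 91.226.145.0/24 -> H2 at depth 24
  Q 91.226.145.1: descend 010110111110001010010001 ; hops seen [H2,H2] ; pick H2
  add 0.0.0.0/0 -> H3 at depth 0
  add 0.0.0.0/0 -> H1 at depth 0
  add 54.0.0.0/8 -> H2 at depth 8
  Q 91.226.145.0: descend 010110111110001010010001 ; hops seen [H1,H2,H2] ; pick H2
  add 54.93.25.36/32 -> H1 at depth 32
  del 54.93.25.36/32 (clear depth 32)
  del 91.226.145.0/24 (clear depth 24)
  del 91.224.0.0/14 (clear depth 14)
  add 91.226.145.208/32 -> H1 at depth 32
  add 0.0.0.0/0 -> H3 at depth 0
  Q 54.0.0.10: descend 001101100 ; hops seen [H3,H2] ; pick H2
  Q 91.226.145.208: descend 01011011111000101001000111010000 ; hops seen [H3,H1] ; pick H1
  add 54.93.25.36/32 -> H1 at depth 32
  Q 91.226.145.208: descend 01011011111000101001000111010000 ; hops seen [H3,H1] ; pick H1
  Q 54.4.179.27: descend 001101100 ; hops seen [H3,H2] ; pick H2
  add 91.226.144.0/20 -> H1 at depth 20
  Q 209.116.159.171: descend ε ; hops seen [H3] ; pick H3
  Q 226.165.175.74: descend ε ; hops seen [H3] ; pick H3
  Q 54.0.0.2: descend 001101100 ; hops seen [H3,H2] ; pick H2
  Q 54.93.25.36: descend 00110110010111010001100100100100 ; hops seen [H3,H2,H1] ; pick H1
  add 54.93.24.0/22 -> H0 at depth 22
  Q 54.93.25.36: descend 00110110010111010001100100100100 ; hops seen [H3,H2,H0,H1] ; pick H1
  Q 197.112.112.77: descend ε ; hops seen [H3] ; pick H3
  del 54.0.0.0/8 (clear depth 8)

== LOOKUPS ==
["H2","H2","H2","H1","H1","H2","H3","H3","H2","H1","H1","H3"]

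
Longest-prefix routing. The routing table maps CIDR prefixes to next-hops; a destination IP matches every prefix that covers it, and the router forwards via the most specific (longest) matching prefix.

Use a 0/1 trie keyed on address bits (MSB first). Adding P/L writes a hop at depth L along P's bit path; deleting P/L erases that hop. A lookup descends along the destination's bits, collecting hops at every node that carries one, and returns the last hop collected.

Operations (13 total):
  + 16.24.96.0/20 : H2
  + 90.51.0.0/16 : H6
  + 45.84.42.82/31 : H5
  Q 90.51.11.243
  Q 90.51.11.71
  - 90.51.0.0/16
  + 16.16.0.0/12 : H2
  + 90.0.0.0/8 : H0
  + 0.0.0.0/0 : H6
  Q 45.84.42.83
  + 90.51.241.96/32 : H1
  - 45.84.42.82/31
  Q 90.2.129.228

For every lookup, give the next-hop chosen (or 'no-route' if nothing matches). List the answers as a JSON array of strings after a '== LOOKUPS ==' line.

Apply in order:
  + 16.24.96.0/20 (H2) depth=20
  + 90.51.0.0/16 (H6) depth=16
  + 45.84.42.82/31 (H5) depth=31
  lookup 90.51.11.243: bits 0101101000110011 walk d0:-→d1:-→d2:-→d3:-→d4:-→d5:-→d6:-→d7:-→d8:-→d9:-→d10:-→d11:-→d12:-→d13:-→d14:-→d15:-→d16:H6 -> H6
  lookup 90.51.11.71: bits 0101101000110011 walk d0:-→d1:-→d2:-→d3:-→d4:-→d5:-→d6:-→d7:-→d8:-→d9:-→d10:-→d11:-→d12:-→d13:-→d14:-→d15:-→d16:H6 -> H6
  - 90.51.0.0/16 clear@16
  + 16.16.0.0/12 (H2) depth=12
  + 90.0.0.0/8 (H0) depth=8
  + 0.0.0.0/0 (H6) depth=0
  lookup 45.84.42.83: bits 0010110101010100001010100101001 walk d0:H6→d1:-→d2:-→d3:-→d4:-→d5:-→d6:-→d7:-→d8:-→d9:-→d10:-→d11:-→d12:-→d13:-→d14:-→d15:-→d16:-→d17:-→d18:-→d19:-→d20:-→d21:-→d22:-→d23:-→d24:-→d25:-→d26:-→d27:-→d28:-→d29:-→d30:-→d31:H5 -> H5
  + 90.51.241.96/32 (H1) depth=32
  - 45.84.42.82/31 clear@31
  lookup 90.2.129.228: bits 0101101000 walk d0:H6→d1:-→d2:-→d3:-→d4:-→d5:-→d6:-→d7:-→d8:H0→d9:-→d10:- -> H0

== LOOKUPS ==
["H6","H6","H5","H0"]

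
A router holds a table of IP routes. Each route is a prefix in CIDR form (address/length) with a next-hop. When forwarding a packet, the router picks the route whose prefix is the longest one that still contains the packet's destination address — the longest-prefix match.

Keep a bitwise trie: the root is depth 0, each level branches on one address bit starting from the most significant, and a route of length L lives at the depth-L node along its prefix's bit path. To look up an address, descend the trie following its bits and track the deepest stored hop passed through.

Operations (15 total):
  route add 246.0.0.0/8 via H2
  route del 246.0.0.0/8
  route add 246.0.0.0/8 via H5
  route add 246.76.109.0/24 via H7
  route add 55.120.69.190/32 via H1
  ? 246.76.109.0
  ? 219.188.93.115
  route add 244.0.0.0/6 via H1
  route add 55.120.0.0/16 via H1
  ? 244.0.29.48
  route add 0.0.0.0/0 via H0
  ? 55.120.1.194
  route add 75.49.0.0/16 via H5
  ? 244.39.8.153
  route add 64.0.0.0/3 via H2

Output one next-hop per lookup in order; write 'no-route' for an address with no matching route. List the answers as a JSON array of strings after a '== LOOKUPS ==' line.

Process each operation:
  + 246.0.0.0/8 (H2) depth=8
  del 246.0.0.0/8 (clear depth 8)
  + 246.0.0.0/8 (H5) depth=8
  + 246.76.109.0/24 (H7) depth=24
  + 55.120.69.190/32 (H1) depth=32
  lookup 246.76.109.0: bits 111101100100110001101101 walk d0:-→d1:-→d2:-→d3:-→d4:-→d5:-→d6:-→d7:-→d8:H5→d9:-→d10:-→d11:-→d12:-→d13:-→d14:-→d15:-→d16:-→d17:-→d18:-→d19:-→d20:-→d21:-→d22:-→d23:-→d24:H7 -> H7
  lookup 219.188.93.115: bits 11 walk d0:-→d1:-→d2:- -> no-route
  + 244.0.0.0/6 (H1) depth=6
  + 55.120.0.0/16 (H1) depth=16
  lookup 244.0.29.48: bits 111101 walk d0:-→d1:-→d2:-→d3:-→d4:-→d5:-→d6:H1 -> H1
  + 0.0.0.0/0 (H0) depth=0
  lookup 55.120.1.194: bits 00110111011110000 walk d0:H0→d1:-→d2:-→d3:-→d4:-→d5:-→d6:-→d7:-→d8:-→d9:-→d10:-→d11:-→d12:-→d13:-→d14:-→d15:-→d16:H1→d17:- -> H1
  + 75.49.0.0/16 (H5) depth=16
  lookup 244.39.8.153: bits 111101 walk d0:H0→d1:-→d2:-→d3:-→d4:-→d5:-→d6:H1 -> H1
  + 64.0.0.0/3 (H2) depth=3

== LOOKUPS ==
["H7","no-route","H1","H1","H1"]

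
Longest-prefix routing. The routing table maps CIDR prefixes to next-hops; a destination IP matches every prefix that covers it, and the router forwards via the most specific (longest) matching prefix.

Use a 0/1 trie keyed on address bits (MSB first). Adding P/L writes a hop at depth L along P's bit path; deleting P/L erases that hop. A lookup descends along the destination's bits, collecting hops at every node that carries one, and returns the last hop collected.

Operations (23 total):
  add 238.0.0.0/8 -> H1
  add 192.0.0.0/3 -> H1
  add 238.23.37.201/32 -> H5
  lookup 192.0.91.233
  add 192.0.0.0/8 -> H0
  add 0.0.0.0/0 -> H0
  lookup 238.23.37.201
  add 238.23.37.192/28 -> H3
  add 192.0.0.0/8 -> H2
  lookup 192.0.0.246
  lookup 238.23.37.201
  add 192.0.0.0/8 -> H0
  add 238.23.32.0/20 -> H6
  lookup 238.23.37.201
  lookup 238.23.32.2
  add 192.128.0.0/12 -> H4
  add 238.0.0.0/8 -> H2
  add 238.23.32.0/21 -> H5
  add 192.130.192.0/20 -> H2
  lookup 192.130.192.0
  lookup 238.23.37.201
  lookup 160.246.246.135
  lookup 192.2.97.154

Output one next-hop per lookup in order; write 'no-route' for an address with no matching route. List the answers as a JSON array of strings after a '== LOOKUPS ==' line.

Process each operation:
  + 238.0.0.0/8 (H1) depth=8
  + 192.0.0.0/3 (H1) depth=3
  + 238.23.37.201/32 (H5) depth=32
  ? 192.0.91.233  path d0:-→d1:-→d2:-→d3:H1  best=H1
  + 192.0.0.0/8 (H0) depth=8
  + 0.0.0.0/0 (H0) depth=0
  ? 238.23.37.201  path d0:H0→d1:-→d2:-→d3:-→d4:-→d5:-→d6:-→d7:-→d8:H1→d9:-→d10:-→d11:-→d12:-→d13:-→d14:-→d15:-→d16:-→d17:-→d18:-→d19:-→d20:-→d21:-→d22:-→d23:-→d24:-→d25:-→d26:-→d27:-→d28:-→d29:-→d30:-→d31:-→d32:H5  best=H5
  + 238.23.37.192/28 (H3) depth=28
  + 192.0.0.0/8 (H2) depth=8
  ? 192.0.0.246  path d0:H0→d1:-→d2:-→d3:H1→d4:-→d5:-→d6:-→d7:-→d8:H2  best=H2
  ? 238.23.37.201  path d0:H0→d1:-→d2:-→d3:-→d4:-→d5:-→d6:-→d7:-→d8:H1→d9:-→d10:-→d11:-→d12:-→d13:-→d14:-→d15:-→d16:-→d17:-→d18:-→d19:-→d20:-→d21:-→d22:-→d23:-→d24:-→d25:-→d26:-→d27:-→d28:H3→d29:-→d30:-→d31:-→d32:H5  best=H5
  + 192.0.0.0/8 (H0) depth=8
  + 238.23.32.0/20 (H6) depth=20
  ? 238.23.37.201  path d0:H0→d1:-→d2:-→d3:-→d4:-→d5:-→d6:-→d7:-→d8:H1→d9:-→d10:-→d11:-→d12:-→d13:-→d14:-→d15:-→d16:-→d17:-→d18:-→d19:-→d20:H6→d21:-→d22:-→d23:-→d24:-→d25:-→d26:-→d27:-→d28:H3→d29:-→d30:-→d31:-→d32:H5  best=H5
  ? 238.23.32.2  path d0:H0→d1:-→d2:-→d3:-→d4:-→d5:-→d6:-→d7:-→d8:H1→d9:-→d10:-→d11:-→d12:-→d13:-→d14:-→d15:-→d16:-→d17:-→d18:-→d19:-→d20:H6→d21:-  best=H6
  + 192.128.0.0/12 (H4) depth=12
  + 238.0.0.0/8 (H2) depth=8
  + 238.23.32.0/21 (H5) depth=21
  + 192.130.192.0/20 (H2) depth=20
  ? 192.130.192.0  path d0:H0→d1:-→d2:-→d3:H1→d4:-→d5:-→d6:-→d7:-→d8:H0→d9:-→d10:-→d11:-→d12:H4→d13:-→d14:-→d15:-→d16:-→d17:-→d18:-→d19:-→d20:H2  best=H2
  ? 238.23.37.201  path d0:H0→d1:-→d2:-→d3:-→d4:-→d5:-→d6:-→d7:-→d8:H2→d9:-→d10:-→d11:-→d12:-→d13:-→d14:-→d15:-→d16:-→d17:-→d18:-→d19:-→d20:H6→d21:H5→d22:-→d23:-→d24:-→d25:-→d26:-→d27:-→d28:H3→d29:-→d30:-→d31:-→d32:H5  best=H5
  ? 160.246.246.135  path d0:H0→d1:-  best=H0
  ? 192.2.97.154  path d0:H0→d1:-→d2:-→d3:H1→d4:-→d5:-→d6:-→d7:-→d8:H0  best=H0

== LOOKUPS ==
["H1","H5","H2","H5","H5","H6","H2","H5","H0","H0"]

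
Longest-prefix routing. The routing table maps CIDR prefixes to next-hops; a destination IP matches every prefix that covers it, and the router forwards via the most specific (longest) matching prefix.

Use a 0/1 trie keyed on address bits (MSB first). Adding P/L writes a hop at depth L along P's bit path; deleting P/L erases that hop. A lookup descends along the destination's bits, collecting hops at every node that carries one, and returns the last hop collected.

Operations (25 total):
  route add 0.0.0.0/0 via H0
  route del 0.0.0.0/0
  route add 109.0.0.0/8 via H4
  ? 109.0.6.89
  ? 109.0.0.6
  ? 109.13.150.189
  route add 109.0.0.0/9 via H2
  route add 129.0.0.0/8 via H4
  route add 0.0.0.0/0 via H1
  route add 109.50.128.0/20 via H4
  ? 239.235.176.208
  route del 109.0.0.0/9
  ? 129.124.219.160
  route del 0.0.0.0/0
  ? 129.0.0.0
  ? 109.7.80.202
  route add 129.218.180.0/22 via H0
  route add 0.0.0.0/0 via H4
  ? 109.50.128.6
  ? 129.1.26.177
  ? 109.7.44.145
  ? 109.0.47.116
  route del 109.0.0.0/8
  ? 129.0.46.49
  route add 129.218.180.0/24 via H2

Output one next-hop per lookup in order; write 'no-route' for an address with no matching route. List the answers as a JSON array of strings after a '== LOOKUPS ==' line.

Trace:
  + 0.0.0.0/0 (H0) depth=0
  del 0.0.0.0/0 (clear depth 0)
  + 109.0.0.0/8 (H4) depth=8
  lookup 109.0.6.89: bits 01101101 walk d0:-→d1:-→d2:-→d3:-→d4:-→d5:-→d6:-→d7:-→d8:H4 -> H4
  lookup 109.0.0.6: bits 01101101 walk d0:-→d1:-→d2:-→d3:-→d4:-→d5:-→d6:-→d7:-→d8:H4 -> H4
  lookup 109.13.150.189: bits 01101101 walk d0:-→d1:-→d2:-→d3:-→d4:-→d5:-→d6:-→d7:-→d8:H4 -> H4
  + 109.0.0.0/9 (H2) depth=9
  + 129.0.0.0/8 (H4) depth=8
  + 0.0.0.0/0 (H1) depth=0
  + 109.50.128.0/20 (H4) depth=20
  lookup 239.235.176.208: bits 1 walk d0:H1→d1:- -> H1
  del 109.0.0.0/9 (clear depth 9)
  lookup 129.124.219.160: bits 10000001 walk d0:H1→d1:-→d2:-→d3:-→d4:-→d5:-→d6:-→d7:-→d8:H4 -> H4
  del 0.0.0.0/0 (clear depth 0)
  lookup 129.0.0.0: bits 10000001 walk d0:-→d1:-→d2:-→d3:-→d4:-→d5:-→d6:-→d7:-→d8:H4 -> H4
  lookup 109.7.80.202: bits 0110110100 walk d0:-→d1:-→d2:-→d3:-→d4:-→d5:-→d6:-→d7:-→d8:H4→d9:-→d10:- -> H4
  + 129.218.180.0/22 (H0) depth=22
  + 0.0.0.0/0 (H4) depth=0
  lookup 109.50.128.6: bits 01101101001100101000 walk d0:H4→d1:-→d2:-→d3:-→d4:-→d5:-→d6:-→d7:-→d8:H4→d9:-→d10:-→d11:-→d12:-→d13:-→d14:-→d15:-→d16:-→d17:-→d18:-→d19:-→d20:H4 -> H4
  lookup 129.1.26.177: bits 10000001 walk d0:H4→d1:-→d2:-→d3:-→d4:-→d5:-→d6:-→d7:-→d8:H4 -> H4
  lookup 109.7.44.145: bits 0110110100 walk d0:H4→d1:-→d2:-→d3:-→d4:-→d5:-→d6:-→d7:-→d8:H4→d9:-→d10:- -> H4
  lookup 109.0.47.116: bits 0110110100 walk d0:H4→d1:-→d2:-→d3:-→d4:-→d5:-→d6:-→d7:-→d8:H4→d9:-→d10:- -> H4
  del 109.0.0.0/8 (clear depth 8)
  lookup 129.0.46.49: bits 10000001 walk d0:H4→d1:-→d2:-→d3:-→d4:-→d5:-→d6:-→d7:-→d8:H4 -> H4
  + 129.218.180.0/24 (H2) depth=24

== LOOKUPS ==
["H4","H4","H4","H1","H4","H4","H4","H4","H4","H4","H4","H4"]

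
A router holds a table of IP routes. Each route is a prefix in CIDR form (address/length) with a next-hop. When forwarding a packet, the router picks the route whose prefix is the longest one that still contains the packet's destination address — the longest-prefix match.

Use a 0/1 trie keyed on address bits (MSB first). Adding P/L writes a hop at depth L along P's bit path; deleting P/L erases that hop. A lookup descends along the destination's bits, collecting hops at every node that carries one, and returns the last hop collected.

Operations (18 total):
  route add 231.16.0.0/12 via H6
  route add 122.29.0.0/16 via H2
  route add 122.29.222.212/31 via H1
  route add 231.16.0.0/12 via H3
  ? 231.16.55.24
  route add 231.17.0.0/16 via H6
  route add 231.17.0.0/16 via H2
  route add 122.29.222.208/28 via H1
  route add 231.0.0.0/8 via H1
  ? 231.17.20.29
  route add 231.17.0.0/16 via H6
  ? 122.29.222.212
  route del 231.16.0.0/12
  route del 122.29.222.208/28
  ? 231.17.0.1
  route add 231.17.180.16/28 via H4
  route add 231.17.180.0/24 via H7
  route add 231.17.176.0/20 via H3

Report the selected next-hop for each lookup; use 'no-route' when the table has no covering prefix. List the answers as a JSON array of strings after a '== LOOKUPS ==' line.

Apply in order:
  + 231.16.0.0/12 (H6) depth=12
  + 122.29.0.0/16 (H2) depth=16
  + 122.29.222.212/31 (H1) depth=31
  + 231.16.0.0/12 (H3) depth=12
  Q 231.16.55.24: descend 111001110001 ; hops seen [H3] ; pick H3
  + 231.17.0.0/16 (H6) depth=16
  + 231.17.0.0/16 (H2) depth=16
  + 122.29.222.208/28 (H1) depth=28
  + 231.0.0.0/8 (H1) depth=8
  Q 231.17.20.29: descend 1110011100010001 ; hops seen [H1,H3,H2] ; pick H2
  + 231.17.0.0/16 (H6) depth=16
  Q 122.29.222.212: descend 0111101000011101110111101101010 ; hops seen [H2,H1,H1] ; pick H1
  del 231.16.0.0/12 (clear depth 12)
  del 122.29.222.208/28 (clear depth 28)
  Q 231.17.0.1: descend 1110011100010001 ; hops seen [H1,H6] ; pick H6
  + 231.17.180.16/28 (H4) depth=28
  + 231.17.180.0/24 (H7) depth=24
  + 231.17.176.0/20 (H3) depth=20

== LOOKUPS ==
["H3","H2","H1","H6"]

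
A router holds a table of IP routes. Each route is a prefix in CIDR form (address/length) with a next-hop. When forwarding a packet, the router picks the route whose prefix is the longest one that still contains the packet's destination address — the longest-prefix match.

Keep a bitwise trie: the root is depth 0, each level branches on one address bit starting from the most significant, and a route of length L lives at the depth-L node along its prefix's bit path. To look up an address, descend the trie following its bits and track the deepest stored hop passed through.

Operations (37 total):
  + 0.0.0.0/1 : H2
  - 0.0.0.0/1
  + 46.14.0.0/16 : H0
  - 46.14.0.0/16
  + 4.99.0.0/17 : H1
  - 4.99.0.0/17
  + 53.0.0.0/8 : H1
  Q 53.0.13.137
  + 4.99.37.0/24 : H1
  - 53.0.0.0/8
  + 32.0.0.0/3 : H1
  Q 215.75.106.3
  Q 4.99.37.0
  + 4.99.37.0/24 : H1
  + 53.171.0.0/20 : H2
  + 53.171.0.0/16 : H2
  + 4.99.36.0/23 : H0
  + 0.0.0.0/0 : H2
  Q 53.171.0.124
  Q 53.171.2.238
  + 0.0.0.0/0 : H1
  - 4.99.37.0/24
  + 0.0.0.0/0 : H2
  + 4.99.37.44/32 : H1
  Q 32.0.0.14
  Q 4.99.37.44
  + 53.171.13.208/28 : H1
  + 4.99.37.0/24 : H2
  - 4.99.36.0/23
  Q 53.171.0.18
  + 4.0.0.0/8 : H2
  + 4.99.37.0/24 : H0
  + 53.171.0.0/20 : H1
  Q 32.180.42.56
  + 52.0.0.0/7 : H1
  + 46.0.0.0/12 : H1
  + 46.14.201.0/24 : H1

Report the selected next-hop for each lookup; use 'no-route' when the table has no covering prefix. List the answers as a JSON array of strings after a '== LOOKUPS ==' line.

Apply in order:
  add 0.0.0.0/1 -> H2 at depth 1
  - 0.0.0.0/1 clear@1
  add 46.14.0.0/16 -> H0 at depth 16
  - 46.14.0.0/16 clear@16
  add 4.99.0.0/17 -> H1 at depth 17
  - 4.99.0.0/17 clear@17
  add 53.0.0.0/8 -> H1 at depth 8
  Q 53.0.13.137: descend 00110101 ; hops seen [H1] ; pick H1
  add 4.99.37.0/24 -> H1 at depth 24
  - 53.0.0.0/8 clear@8
  add 32.0.0.0/3 -> H1 at depth 3
  Q 215.75.106.3: descend ε ; hops seen [∅] ; pick no-route
  Q 4.99.37.0: descend 000001000110001100100101 ; hops seen [H1] ; pick H1
  add 4.99.37.0/24 -> H1 at depth 24
  add 53.171.0.0/20 -> H2 at depth 20
  add 53.171.0.0/16 -> H2 at depth 16
  add 4.99.36.0/23 -> H0 at depth 23
  add 0.0.0.0/0 -> H2 at depth 0
  Q 53.171.0.124: descend 00110101101010110000 ; hops seen [H2,H1,H2,H2] ; pick H2
  Q 53.171.2.238: descend 00110101101010110000 ; hops seen [H2,H1,H2,H2] ; pick H2
  add 0.0.0.0/0 -> H1 at depth 0
  - 4.99.37.0/24 clear@24
  add 0.0.0.0/0 -> H2 at depth 0
  add 4.99.37.44/32 -> H1 at depth 32
  Q 32.0.0.14: descend 0010 ; hops seen [H2,H1] ; pick H1
  Q 4.99.37.44: descend 00000100011000110010010100101100 ; hops seen [H2,H0,H1] ; pick H1
  add 53.171.13.208/28 -> H1 at depth 28
  add 4.99.37.0/24 -> H2 at depth 24
  - 4.99.36.0/23 clear@23
  Q 53.171.0.18: descend 00110101101010110000 ; hops seen [H2,H1,H2,H2] ; pick H2
  add 4.0.0.0/8 -> H2 at depth 8
  add 4.99.37.0/24 -> H0 at depth 24
  add 53.171.0.0/20 -> H1 at depth 20
  Q 32.180.42.56: descend 0010 ; hops seen [H2,H1] ; pick H1
  add 52.0.0.0/7 -> H1 at depth 7
  add 46.0.0.0/12 -> H1 at depth 12
  add 46.14.201.0/24 -> H1 at depth 24

== LOOKUPS ==
["H1","no-route","H1","H2","H2","H1","H1","H2","H1"]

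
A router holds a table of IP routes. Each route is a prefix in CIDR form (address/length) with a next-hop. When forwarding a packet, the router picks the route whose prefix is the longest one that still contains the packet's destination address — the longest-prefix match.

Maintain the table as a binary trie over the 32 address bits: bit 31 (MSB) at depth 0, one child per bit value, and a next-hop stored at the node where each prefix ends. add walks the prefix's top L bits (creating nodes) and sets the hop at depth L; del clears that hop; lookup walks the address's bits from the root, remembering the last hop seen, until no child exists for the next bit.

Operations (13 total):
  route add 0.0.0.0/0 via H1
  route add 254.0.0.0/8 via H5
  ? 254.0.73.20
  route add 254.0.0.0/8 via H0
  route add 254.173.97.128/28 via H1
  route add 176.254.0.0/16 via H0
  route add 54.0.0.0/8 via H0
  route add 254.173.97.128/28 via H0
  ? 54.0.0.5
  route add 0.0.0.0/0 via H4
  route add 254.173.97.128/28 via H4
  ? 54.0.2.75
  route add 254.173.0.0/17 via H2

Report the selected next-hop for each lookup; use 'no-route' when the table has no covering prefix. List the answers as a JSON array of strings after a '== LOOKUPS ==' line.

Apply in order:
  add 0.0.0.0/0 -> H1 at depth 0
  add 254.0.0.0/8 -> H5 at depth 8
  ? 254.0.73.20  path d0:H1→d1:-→d2:-→d3:-→d4:-→d5:-→d6:-→d7:-→d8:H5  best=H5
  add 254.0.0.0/8 -> H0 at depth 8
  add 254.173.97.128/28 -> H1 at depth 28
  add 176.254.0.0/16 -> H0 at depth 16
  add 54.0.0.0/8 -> H0 at depth 8
  add 254.173.97.128/28 -> H0 at depth 28
  ? 54.0.0.5  path d0:H1→d1:-→d2:-→d3:-→d4:-→d5:-→d6:-→d7:-→d8:H0  best=H0
  add 0.0.0.0/0 -> H4 at depth 0
  add 254.173.97.128/28 -> H4 at depth 28
  ? 54.0.2.75  path d0:H4→d1:-→d2:-→d3:-→d4:-→d5:-→d6:-→d7:-→d8:H0  best=H0
  add 254.173.0.0/17 -> H2 at depth 17

== LOOKUPS ==
["H5","H0","H0"]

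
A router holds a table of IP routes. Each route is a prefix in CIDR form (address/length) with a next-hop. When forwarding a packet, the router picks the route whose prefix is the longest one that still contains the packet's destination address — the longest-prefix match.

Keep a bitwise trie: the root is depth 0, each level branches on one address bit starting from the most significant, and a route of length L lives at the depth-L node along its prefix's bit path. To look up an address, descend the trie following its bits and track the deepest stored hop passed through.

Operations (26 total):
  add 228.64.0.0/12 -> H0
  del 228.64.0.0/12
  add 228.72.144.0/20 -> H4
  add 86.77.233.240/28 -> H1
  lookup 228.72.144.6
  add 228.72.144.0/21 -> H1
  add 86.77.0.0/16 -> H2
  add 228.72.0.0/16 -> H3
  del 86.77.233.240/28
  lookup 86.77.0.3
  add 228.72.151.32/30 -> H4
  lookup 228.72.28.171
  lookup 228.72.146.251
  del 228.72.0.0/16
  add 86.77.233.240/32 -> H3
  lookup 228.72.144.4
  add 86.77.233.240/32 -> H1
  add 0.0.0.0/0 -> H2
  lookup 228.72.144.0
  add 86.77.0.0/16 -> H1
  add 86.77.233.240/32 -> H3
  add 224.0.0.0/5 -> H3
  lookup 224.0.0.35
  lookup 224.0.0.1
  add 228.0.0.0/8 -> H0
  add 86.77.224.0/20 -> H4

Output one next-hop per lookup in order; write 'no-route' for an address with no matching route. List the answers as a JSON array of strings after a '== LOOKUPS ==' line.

Process each operation:
  + 228.64.0.0/12 (H0) depth=12
  del 228.64.0.0/12 (clear depth 12)
  + 228.72.144.0/20 (H4) depth=20
  + 86.77.233.240/28 (H1) depth=28
  Q 228.72.144.6: descend 11100100010010001001 ; hops seen [H4] ; pick H4
  + 228.72.144.0/21 (H1) depth=21
  + 86.77.0.0/16 (H2) depth=16
  + 228.72.0.0/16 (H3) depth=16
  del 86.77.233.240/28 (clear depth 28)
  Q 86.77.0.3: descend 0101011001001101 ; hops seen [H2] ; pick H2
  + 228.72.151.32/30 (H4) depth=30
  Q 228.72.28.171: descend 1110010001001000 ; hops seen [H3] ; pick H3
  Q 228.72.146.251: descend 111001000100100010010 ; hops seen [H3,H4,H1] ; pick H1
  del 228.72.0.0/16 (clear depth 16)
  + 86.77.233.240/32 (H3) depth=32
  Q 228.72.144.4: descend 111001000100100010010 ; hops seen [H4,H1] ; pick H1
  + 86.77.233.240/32 (H1) depth=32
  + 0.0.0.0/0 (H2) depth=0
  Q 228.72.144.0: descend 111001000100100010010 ; hops seen [H2,H4,H1] ; pick H1
  + 86.77.0.0/16 (H1) depth=16
  + 86.77.233.240/32 (H3) depth=32
  + 224.0.0.0/5 (H3) depth=5
  Q 224.0.0.35: descend 11100 ; hops seen [H2,H3] ; pick H3
  Q 224.0.0.1: descend 11100 ; hops seen [H2,H3] ; pick H3
  + 228.0.0.0/8 (H0) depth=8
  + 86.77.224.0/20 (H4) depth=20

== LOOKUPS ==
["H4","H2","H3","H1","H1","H1","H3","H3"]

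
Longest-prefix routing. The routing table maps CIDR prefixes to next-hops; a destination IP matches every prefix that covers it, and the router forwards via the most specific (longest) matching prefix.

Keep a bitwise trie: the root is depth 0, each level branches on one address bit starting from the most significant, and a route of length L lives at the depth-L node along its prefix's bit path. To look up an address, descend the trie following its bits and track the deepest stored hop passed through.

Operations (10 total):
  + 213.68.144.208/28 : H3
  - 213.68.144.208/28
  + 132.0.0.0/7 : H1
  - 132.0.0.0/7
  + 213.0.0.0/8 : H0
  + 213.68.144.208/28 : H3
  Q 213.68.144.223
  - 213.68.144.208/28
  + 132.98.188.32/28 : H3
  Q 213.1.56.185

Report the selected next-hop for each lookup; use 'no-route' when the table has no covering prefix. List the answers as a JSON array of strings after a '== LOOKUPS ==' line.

Process each operation:
  add 213.68.144.208/28 -> H3 at depth 28
  del 213.68.144.208/28 (clear depth 28)
  add 132.0.0.0/7 -> H1 at depth 7
  del 132.0.0.0/7 (clear depth 7)
  add 213.0.0.0/8 -> H0 at depth 8
  add 213.68.144.208/28 -> H3 at depth 28
  ? 213.68.144.223  path d0:-→d1:-→d2:-→d3:-→d4:-→d5:-→d6:-→d7:-→d8:H0→d9:-→d10:-→d11:-→d12:-→d13:-→d14:-→d15:-→d16:-→d17:-→d18:-→d19:-→d20:-→d21:-→d22:-→d23:-→d24:-→d25:-→d26:-→d27:-→d28:H3  best=H3
  del 213.68.144.208/28 (clear depth 28)
  add 132.98.188.32/28 -> H3 at depth 28
  ? 213.1.56.185  path d0:-→d1:-→d2:-→d3:-→d4:-→d5:-→d6:-→d7:-→d8:H0→d9:-  best=H0

== LOOKUPS ==
["H3","H0"]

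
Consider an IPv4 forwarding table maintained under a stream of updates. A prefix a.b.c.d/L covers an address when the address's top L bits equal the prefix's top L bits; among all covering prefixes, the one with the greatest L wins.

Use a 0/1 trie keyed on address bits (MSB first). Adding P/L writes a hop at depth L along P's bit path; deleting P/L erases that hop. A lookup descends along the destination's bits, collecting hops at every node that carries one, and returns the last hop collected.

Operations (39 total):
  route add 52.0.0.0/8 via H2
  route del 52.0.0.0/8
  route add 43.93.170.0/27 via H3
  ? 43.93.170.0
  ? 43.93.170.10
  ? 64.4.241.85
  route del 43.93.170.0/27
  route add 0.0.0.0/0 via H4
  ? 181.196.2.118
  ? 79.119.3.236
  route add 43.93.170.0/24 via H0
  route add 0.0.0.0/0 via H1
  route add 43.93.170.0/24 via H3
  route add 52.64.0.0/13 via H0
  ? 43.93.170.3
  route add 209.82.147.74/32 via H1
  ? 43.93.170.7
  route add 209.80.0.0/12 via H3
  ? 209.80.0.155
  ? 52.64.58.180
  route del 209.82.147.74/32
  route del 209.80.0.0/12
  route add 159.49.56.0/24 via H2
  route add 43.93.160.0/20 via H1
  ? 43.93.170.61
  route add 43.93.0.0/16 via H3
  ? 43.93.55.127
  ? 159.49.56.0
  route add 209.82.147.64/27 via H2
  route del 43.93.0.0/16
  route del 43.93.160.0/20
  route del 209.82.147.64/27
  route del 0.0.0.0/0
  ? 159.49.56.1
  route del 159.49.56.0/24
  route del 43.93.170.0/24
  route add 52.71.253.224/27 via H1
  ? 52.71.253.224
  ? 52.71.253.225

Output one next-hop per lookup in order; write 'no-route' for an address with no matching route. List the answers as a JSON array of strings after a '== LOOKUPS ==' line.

Apply in order:
  + 52.0.0.0/8 (H2) depth=8
  del 52.0.0.0/8 (clear depth 8)
  + 43.93.170.0/27 (H3) depth=27
  Q 43.93.170.0: descend 001010110101110110101010000 ; hops seen [H3] ; pick H3
  Q 43.93.170.10: descend 001010110101110110101010000 ; hops seen [H3] ; pick H3
  Q 64.4.241.85: descend 0 ; hops seen [∅] ; pick no-route
  del 43.93.170.0/27 (clear depth 27)
  + 0.0.0.0/0 (H4) depth=0
  Q 181.196.2.118: descend ε ; hops seen [H4] ; pick H4
  Q 79.119.3.236: descend 0 ; hops seen [H4] ; pick H4
  + 43.93.170.0/24 (H0) depth=24
  + 0.0.0.0/0 (H1) depth=0
  + 43.93.170.0/24 (H3) depth=24
  + 52.64.0.0/13 (H0) depth=13
  Q 43.93.170.3: descend 001010110101110110101010000 ; hops seen [H1,H3] ; pick H3
  + 209.82.147.74/32 (H1) depth=32
  Q 43.93.170.7: descend 001010110101110110101010000 ; hops seen [H1,H3] ; pick H3
  + 209.80.0.0/12 (H3) depth=12
  Q 209.80.0.155: descend 11010001010100 ; hops seen [H1,H3] ; pick H3
  Q 52.64.58.180: descend 0011010001000 ; hops seen [H1,H0] ; pick H0
  del 209.82.147.74/32 (clear depth 32)
  del 209.80.0.0/12 (clear depth 12)
  + 159.49.56.0/24 (H2) depth=24
  + 43.93.160.0/20 (H1) depth=20
  Q 43.93.170.61: descend 00101011010111011010101000 ; hops seen [H1,H1,H3] ; pick H3
  + 43.93.0.0/16 (H3) depth=16
  Q 43.93.55.127: descend 0010101101011101 ; hops seen [H1,H3] ; pick H3
  Q 159.49.56.0: descend 100111110011000100111000 ; hops seen [H1,H2] ; pick H2
  + 209.82.147.64/27 (H2) depth=27
  del 43.93.0.0/16 (clear depth 16)
  del 43.93.160.0/20 (clear depth 20)
  del 209.82.147.64/27 (clear depth 27)
  del 0.0.0.0/0 (clear depth 0)
  Q 159.49.56.1: descend 100111110011000100111000 ; hops seen [H2] ; pick H2
  del 159.49.56.0/24 (clear depth 24)
  del 43.93.170.0/24 (clear depth 24)
  + 52.71.253.224/27 (H1) depth=27
  Q 52.71.253.224: descend 001101000100011111111101111 ; hops seen [H0,H1] ; pick H1
  Q 52.71.253.225: descend 001101000100011111111101111 ; hops seen [H0,H1] ; pick H1

== LOOKUPS ==
["H3","H3","no-route","H4","H4","H3","H3","H3","H0","H3","H3","H2","H2","H1","H1"]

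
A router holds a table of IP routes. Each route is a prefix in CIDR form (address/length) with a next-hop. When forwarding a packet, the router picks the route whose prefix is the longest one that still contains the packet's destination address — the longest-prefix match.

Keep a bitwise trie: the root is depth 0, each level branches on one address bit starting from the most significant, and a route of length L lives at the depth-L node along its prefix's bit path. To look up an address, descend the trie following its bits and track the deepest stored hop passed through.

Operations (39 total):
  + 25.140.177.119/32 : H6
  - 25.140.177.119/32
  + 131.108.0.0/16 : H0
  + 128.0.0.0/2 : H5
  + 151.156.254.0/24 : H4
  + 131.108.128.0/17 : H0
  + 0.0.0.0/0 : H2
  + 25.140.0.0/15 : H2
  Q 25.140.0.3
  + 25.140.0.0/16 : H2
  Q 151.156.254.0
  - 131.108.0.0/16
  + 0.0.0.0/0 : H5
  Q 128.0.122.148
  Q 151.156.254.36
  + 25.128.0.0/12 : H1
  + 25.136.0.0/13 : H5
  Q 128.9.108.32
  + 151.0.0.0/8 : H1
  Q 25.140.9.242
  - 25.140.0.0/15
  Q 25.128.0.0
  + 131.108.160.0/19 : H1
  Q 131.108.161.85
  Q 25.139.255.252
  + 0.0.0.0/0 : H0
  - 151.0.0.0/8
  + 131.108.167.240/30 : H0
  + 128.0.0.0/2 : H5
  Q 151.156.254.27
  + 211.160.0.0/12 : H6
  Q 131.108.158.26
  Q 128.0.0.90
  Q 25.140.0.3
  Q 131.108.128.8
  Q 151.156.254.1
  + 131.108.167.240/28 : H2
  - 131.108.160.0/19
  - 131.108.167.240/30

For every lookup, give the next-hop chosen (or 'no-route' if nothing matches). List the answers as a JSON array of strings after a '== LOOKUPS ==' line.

Process each operation:
  + 25.140.177.119/32 (H6) depth=32
  del 25.140.177.119/32 (clear depth 32)
  + 131.108.0.0/16 (H0) depth=16
  + 128.0.0.0/2 (H5) depth=2
  + 151.156.254.0/24 (H4) depth=24
  + 131.108.128.0/17 (H0) depth=17
  + 0.0.0.0/0 (H2) depth=0
  + 25.140.0.0/15 (H2) depth=15
  lookup 25.140.0.3: bits 0001100110001100 walk d0:H2→d1:-→d2:-→d3:-→d4:-→d5:-→d6:-→d7:-→d8:-→d9:-→d10:-→d11:-→d12:-→d13:-→d14:-→d15:H2→d16:- -> H2
  + 25.140.0.0/16 (H2) depth=16
  lookup 151.156.254.0: bits 100101111001110011111110 walk d0:H2→d1:-→d2:H5→d3:-→d4:-→d5:-→d6:-→d7:-→d8:-→d9:-→d10:-→d11:-→d12:-→d13:-→d14:-→d15:-→d16:-→d17:-→d18:-→d19:-→d20:-→d21:-→d22:-→d23:-→d24:H4 -> H4
  del 131.108.0.0/16 (clear depth 16)
  + 0.0.0.0/0 (H5) depth=0
  lookup 128.0.122.148: bits 100000 walk d0:H5→d1:-→d2:H5→d3:-→d4:-→d5:-→d6:- -> H5
  lookup 151.156.254.36: bits 100101111001110011111110 walk d0:H5→d1:-→d2:H5→d3:-→d4:-→d5:-→d6:-→d7:-→d8:-→d9:-→d10:-→d11:-→d12:-→d13:-→d14:-→d15:-→d16:-→d17:-→d18:-→d19:-→d20:-→d21:-→d22:-→d23:-→d24:H4 -> H4
  + 25.128.0.0/12 (H1) depth=12
  + 25.136.0.0/13 (H5) depth=13
  lookup 128.9.108.32: bits 100000 walk d0:H5→d1:-→d2:H5→d3:-→d4:-→d5:-→d6:- -> H5
  + 151.0.0.0/8 (H1) depth=8
  lookup 25.140.9.242: bits 0001100110001100 walk d0:H5→d1:-→d2:-→d3:-→d4:-→d5:-→d6:-→d7:-→d8:-→d9:-→d10:-→d11:-→d12:H1→d13:H5→d14:-→d15:H2→d16:H2 -> H2
  del 25.140.0.0/15 (clear depth 15)
  lookup 25.128.0.0: bits 000110011000 walk d0:H5→d1:-→d2:-→d3:-→d4:-→d5:-→d6:-→d7:-→d8:-→d9:-→d10:-→d11:-→d12:H1 -> H1
  + 131.108.160.0/19 (H1) depth=19
  lookup 131.108.161.85: bits 1000001101101100101 walk d0:H5→d1:-→d2:H5→d3:-→d4:-→d5:-→d6:-→d7:-→d8:-→d9:-→d10:-→d11:-→d12:-→d13:-→d14:-→d15:-→d16:-→d17:H0→d18:-→d19:H1 -> H1
  lookup 25.139.255.252: bits 0001100110001 walk d0:H5→d1:-→d2:-→d3:-→d4:-→d5:-→d6:-→d7:-→d8:-→d9:-→d10:-→d11:-→d12:H1→d13:H5 -> H5
  + 0.0.0.0/0 (H0) depth=0
  del 151.0.0.0/8 (clear depth 8)
  + 131.108.167.240/30 (H0) depth=30
  + 128.0.0.0/2 (H5) depth=2
  lookup 151.156.254.27: bits 100101111001110011111110 walk d0:H0→d1:-→d2:H5→d3:-→d4:-→d5:-→d6:-→d7:-→d8:-→d9:-→d10:-→d11:-→d12:-→d13:-→d14:-→d15:-→d16:-→d17:-→d18:-→d19:-→d20:-→d21:-→d22:-→d23:-→d24:H4 -> H4
  + 211.160.0.0/12 (H6) depth=12
  lookup 131.108.158.26: bits 100000110110110010 walk d0:H0→d1:-→d2:H5→d3:-→d4:-→d5:-→d6:-→d7:-→d8:-→d9:-→d10:-→d11:-→d12:-→d13:-→d14:-→d15:-→d16:-→d17:H0→d18:- -> H0
  lookup 128.0.0.90: bits 100000 walk d0:H0→d1:-→d2:H5→d3:-→d4:-→d5:-→d6:- -> H5
  lookup 25.140.0.3: bits 0001100110001100 walk d0:H0→d1:-→d2:-→d3:-→d4:-→d5:-→d6:-→d7:-→d8:-→d9:-→d10:-→d11:-→d12:H1→d13:H5→d14:-→d15:-→d16:H2 -> H2
  lookup 131.108.128.8: bits 100000110110110010 walk d0:H0→d1:-→d2:H5→d3:-→d4:-→d5:-→d6:-→d7:-→d8:-→d9:-→d10:-→d11:-→d12:-→d13:-→d14:-→d15:-→d16:-→d17:H0→d18:- -> H0
  lookup 151.156.254.1: bits 100101111001110011111110 walk d0:H0→d1:-→d2:H5→d3:-→d4:-→d5:-→d6:-→d7:-→d8:-→d9:-→d10:-→d11:-→d12:-→d13:-→d14:-→d15:-→d16:-→d17:-→d18:-→d19:-→d20:-→d21:-→d22:-→d23:-→d24:H4 -> H4
  + 131.108.167.240/28 (H2) depth=28
  del 131.108.160.0/19 (clear depth 19)
  del 131.108.167.240/30 (clear depth 30)

== LOOKUPS ==
["H2","H4","H5","H4","H5","H2","H1","H1","H5","H4","H0","H5","H2","H0","H4"]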